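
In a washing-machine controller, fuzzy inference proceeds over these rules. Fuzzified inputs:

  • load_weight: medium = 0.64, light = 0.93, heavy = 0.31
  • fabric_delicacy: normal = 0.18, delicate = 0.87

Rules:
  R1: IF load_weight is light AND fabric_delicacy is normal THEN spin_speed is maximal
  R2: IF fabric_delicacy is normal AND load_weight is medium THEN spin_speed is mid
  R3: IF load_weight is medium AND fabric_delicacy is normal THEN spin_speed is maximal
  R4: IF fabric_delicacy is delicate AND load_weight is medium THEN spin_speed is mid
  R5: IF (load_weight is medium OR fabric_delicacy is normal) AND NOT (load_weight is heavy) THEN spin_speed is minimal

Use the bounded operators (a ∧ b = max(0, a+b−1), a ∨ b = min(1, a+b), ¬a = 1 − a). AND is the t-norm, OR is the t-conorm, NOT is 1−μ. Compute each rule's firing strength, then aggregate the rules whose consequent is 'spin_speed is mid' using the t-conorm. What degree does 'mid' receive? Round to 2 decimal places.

R1: light=0.93, normal=0.18; AND[max(0, a+b−1)] → w = 0.11
R2: normal=0.18, medium=0.64; AND[max(0, a+b−1)] → w = 0.00
R3: medium=0.64, normal=0.18; AND[max(0, a+b−1)] → w = 0.00
R4: delicate=0.87, medium=0.64; AND[max(0, a+b−1)] → w = 0.51
R5: (medium=0.64 OR normal=0.18) = 0.82; AND[max(0, a+b−1)] with ¬heavy=1−0.31=0.69 → w = 0.51
Rules with consequent 'mid': {R2, R4} → strengths 0.00, 0.51
Aggregate via t-conorm [min(1, a+b)]: 0.51

0.51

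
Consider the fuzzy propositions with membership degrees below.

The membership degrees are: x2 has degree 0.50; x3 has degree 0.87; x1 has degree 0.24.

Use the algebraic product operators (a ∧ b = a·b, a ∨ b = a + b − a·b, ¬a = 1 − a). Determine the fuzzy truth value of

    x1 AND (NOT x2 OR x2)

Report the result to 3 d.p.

0.180

NOT x2 = 1 − 0.5000 = 0.5000
NOT x2 OR x2 = a + b − a·b on (0.5000, 0.5000) = 0.7500
x1 AND (NOT x2 OR x2) = a·b on (0.2400, 0.7500) = 0.1800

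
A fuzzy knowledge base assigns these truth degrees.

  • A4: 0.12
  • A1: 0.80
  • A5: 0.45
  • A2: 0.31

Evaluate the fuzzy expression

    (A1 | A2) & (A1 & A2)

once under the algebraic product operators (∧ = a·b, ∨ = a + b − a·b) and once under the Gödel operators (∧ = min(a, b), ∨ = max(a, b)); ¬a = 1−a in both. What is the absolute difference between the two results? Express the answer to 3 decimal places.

Under algebraic product:
  A1 | A2 = a + b − a·b on (0.8000, 0.3100) = 0.8620
  A1 & A2 = a·b on (0.8000, 0.3100) = 0.2480
  (A1 | A2) & (A1 & A2) = a·b on (0.8620, 0.2480) = 0.2138
  → value = 0.2138
Under Gödel:
  A1 | A2 = max(a, b) on (0.80, 0.31) = 0.80
  A1 & A2 = min(a, b) on (0.80, 0.31) = 0.31
  (A1 | A2) & (A1 & A2) = min(a, b) on (0.80, 0.31) = 0.31
  → value = 0.3100
|0.2138 − 0.3100| = 0.096

0.096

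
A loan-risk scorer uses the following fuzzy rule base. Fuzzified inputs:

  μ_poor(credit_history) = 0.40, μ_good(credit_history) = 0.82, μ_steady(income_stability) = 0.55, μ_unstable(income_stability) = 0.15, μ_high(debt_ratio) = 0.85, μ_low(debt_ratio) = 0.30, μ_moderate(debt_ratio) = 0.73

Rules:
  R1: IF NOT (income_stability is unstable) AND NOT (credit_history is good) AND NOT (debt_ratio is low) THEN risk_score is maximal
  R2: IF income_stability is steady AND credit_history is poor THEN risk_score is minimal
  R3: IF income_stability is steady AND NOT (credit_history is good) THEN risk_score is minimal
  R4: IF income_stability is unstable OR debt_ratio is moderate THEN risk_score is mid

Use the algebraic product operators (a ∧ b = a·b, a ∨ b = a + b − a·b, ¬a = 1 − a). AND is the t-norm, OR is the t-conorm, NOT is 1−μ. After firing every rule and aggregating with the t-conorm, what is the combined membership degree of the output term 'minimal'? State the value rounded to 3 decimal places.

0.297

R1: ¬unstable=1−0.15=0.85, ¬good=1−0.82=0.18, ¬low=1−0.30=0.70; AND[a·b] → w = 0.1071
R2: steady=0.55, poor=0.40; AND[a·b] → w = 0.2200
R3: steady=0.55, ¬good=1−0.82=0.18; AND[a·b] → w = 0.0990
R4: unstable=0.15, moderate=0.73; OR[a + b − a·b] → w = 0.7705
Rules with consequent 'minimal': {R2, R3} → strengths 0.2200, 0.0990
Aggregate via t-conorm [a + b − a·b]: 0.2972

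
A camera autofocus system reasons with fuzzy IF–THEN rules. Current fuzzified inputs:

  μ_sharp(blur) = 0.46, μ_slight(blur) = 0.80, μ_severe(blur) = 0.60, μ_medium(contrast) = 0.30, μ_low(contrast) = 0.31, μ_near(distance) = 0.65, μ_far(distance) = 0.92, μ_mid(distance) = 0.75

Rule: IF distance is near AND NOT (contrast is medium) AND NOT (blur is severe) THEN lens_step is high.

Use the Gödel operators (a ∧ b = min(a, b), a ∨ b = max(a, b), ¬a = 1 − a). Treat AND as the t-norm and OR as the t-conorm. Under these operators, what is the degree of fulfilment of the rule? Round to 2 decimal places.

0.40

firing strength: near=0.65, ¬medium=1−0.30=0.70, ¬severe=1−0.60=0.40; AND[min(a, b)] → w = 0.40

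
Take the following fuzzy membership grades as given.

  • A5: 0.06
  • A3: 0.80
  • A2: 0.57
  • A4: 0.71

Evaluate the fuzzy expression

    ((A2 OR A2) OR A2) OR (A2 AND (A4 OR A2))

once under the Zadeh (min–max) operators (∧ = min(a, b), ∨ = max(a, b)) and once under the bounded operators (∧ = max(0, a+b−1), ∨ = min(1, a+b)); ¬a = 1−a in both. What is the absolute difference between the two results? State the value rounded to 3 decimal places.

0.430

Under Zadeh (min–max):
  A2 OR A2 = max(a, b) on (0.57, 0.57) = 0.57
  (A2 OR A2) OR A2 = max(a, b) on (0.57, 0.57) = 0.57
  A4 OR A2 = max(a, b) on (0.71, 0.57) = 0.71
  A2 AND (A4 OR A2) = min(a, b) on (0.57, 0.71) = 0.57
  ((A2 OR A2) OR A2) OR (A2 AND (A4 OR A2)) = max(a, b) on (0.57, 0.57) = 0.57
  → value = 0.5700
Under bounded:
  A2 OR A2 = min(1, a+b) on (0.57, 0.57) = 1.00
  (A2 OR A2) OR A2 = min(1, a+b) on (1.00, 0.57) = 1.00
  A4 OR A2 = min(1, a+b) on (0.71, 0.57) = 1.00
  A2 AND (A4 OR A2) = max(0, a+b−1) on (0.57, 1.00) = 0.57
  ((A2 OR A2) OR A2) OR (A2 AND (A4 OR A2)) = min(1, a+b) on (1.00, 0.57) = 1.00
  → value = 1.0000
|0.5700 − 1.0000| = 0.430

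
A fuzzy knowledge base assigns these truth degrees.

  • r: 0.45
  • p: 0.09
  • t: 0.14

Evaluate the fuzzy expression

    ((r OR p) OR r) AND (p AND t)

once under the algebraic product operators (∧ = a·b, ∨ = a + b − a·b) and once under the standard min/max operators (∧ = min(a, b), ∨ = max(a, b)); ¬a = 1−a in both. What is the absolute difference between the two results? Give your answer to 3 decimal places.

0.081

Under algebraic product:
  r OR p = a + b − a·b on (0.4500, 0.0900) = 0.4995
  (r OR p) OR r = a + b − a·b on (0.4995, 0.4500) = 0.7247
  p AND t = a·b on (0.0900, 0.1400) = 0.0126
  ((r OR p) OR r) AND (p AND t) = a·b on (0.7247, 0.0126) = 0.0091
  → value = 0.0091
Under standard min/max:
  r OR p = max(a, b) on (0.45, 0.09) = 0.45
  (r OR p) OR r = max(a, b) on (0.45, 0.45) = 0.45
  p AND t = min(a, b) on (0.09, 0.14) = 0.09
  ((r OR p) OR r) AND (p AND t) = min(a, b) on (0.45, 0.09) = 0.09
  → value = 0.0900
|0.0091 − 0.0900| = 0.081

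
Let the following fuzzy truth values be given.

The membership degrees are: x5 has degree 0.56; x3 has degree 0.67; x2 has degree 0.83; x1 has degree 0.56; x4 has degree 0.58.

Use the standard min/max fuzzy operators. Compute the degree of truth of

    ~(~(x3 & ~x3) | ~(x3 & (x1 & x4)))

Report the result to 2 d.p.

0.33

~x3 = 1 − 0.67 = 0.33
x3 & ~x3 = min(a, b) on (0.67, 0.33) = 0.33
~(x3 & ~x3) = 1 − 0.33 = 0.67
x1 & x4 = min(a, b) on (0.56, 0.58) = 0.56
x3 & (x1 & x4) = min(a, b) on (0.67, 0.56) = 0.56
~(x3 & (x1 & x4)) = 1 − 0.56 = 0.44
~(x3 & ~x3) | ~(x3 & (x1 & x4)) = max(a, b) on (0.67, 0.44) = 0.67
~(~(x3 & ~x3) | ~(x3 & (x1 & x4))) = 1 − 0.67 = 0.33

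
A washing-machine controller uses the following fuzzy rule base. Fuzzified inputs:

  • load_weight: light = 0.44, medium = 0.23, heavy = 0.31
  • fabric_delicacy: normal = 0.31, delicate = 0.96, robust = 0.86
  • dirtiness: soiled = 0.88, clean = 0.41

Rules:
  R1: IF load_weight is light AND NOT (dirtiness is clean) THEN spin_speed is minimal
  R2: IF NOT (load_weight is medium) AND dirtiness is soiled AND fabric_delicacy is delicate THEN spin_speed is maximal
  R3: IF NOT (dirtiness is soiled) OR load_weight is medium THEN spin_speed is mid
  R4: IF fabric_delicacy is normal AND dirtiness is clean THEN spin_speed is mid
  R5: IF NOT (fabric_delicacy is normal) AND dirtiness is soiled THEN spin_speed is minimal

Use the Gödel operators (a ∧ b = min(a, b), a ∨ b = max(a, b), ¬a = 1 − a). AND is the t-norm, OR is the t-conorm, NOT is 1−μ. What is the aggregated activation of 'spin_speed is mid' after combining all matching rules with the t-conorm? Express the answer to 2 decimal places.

R1: light=0.44, ¬clean=1−0.41=0.59; AND[min(a, b)] → w = 0.44
R2: ¬medium=1−0.23=0.77, soiled=0.88, delicate=0.96; AND[min(a, b)] → w = 0.77
R3: ¬soiled=1−0.88=0.12, medium=0.23; OR[max(a, b)] → w = 0.23
R4: normal=0.31, clean=0.41; AND[min(a, b)] → w = 0.31
R5: ¬normal=1−0.31=0.69, soiled=0.88; AND[min(a, b)] → w = 0.69
Rules with consequent 'mid': {R3, R4} → strengths 0.23, 0.31
Aggregate via t-conorm [max(a, b)]: 0.31

0.31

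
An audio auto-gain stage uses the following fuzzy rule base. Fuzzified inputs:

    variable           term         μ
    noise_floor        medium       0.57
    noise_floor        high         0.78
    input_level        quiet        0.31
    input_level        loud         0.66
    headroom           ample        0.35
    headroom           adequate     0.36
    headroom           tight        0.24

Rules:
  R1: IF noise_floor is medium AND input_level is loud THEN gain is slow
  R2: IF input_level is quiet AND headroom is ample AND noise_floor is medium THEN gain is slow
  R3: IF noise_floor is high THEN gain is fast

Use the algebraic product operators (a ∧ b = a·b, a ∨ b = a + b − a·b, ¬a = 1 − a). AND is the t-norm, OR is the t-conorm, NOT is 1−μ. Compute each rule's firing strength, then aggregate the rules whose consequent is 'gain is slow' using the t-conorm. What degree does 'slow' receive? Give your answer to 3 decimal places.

0.415

R1: medium=0.57, loud=0.66; AND[a·b] → w = 0.3762
R2: quiet=0.31, ample=0.35, medium=0.57; AND[a·b] → w = 0.0618
R3: high=0.78 → w = 0.7800
Rules with consequent 'slow': {R1, R2} → strengths 0.3762, 0.0618
Aggregate via t-conorm [a + b − a·b]: 0.4148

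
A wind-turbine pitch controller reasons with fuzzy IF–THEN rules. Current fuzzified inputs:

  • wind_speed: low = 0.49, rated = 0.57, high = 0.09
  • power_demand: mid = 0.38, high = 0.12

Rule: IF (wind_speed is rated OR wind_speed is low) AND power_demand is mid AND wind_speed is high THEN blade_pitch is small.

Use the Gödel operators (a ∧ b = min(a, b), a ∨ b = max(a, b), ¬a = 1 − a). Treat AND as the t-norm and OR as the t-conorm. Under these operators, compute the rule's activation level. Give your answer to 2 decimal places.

0.09

firing strength: (rated=0.57 OR low=0.49) = 0.57; AND[min(a, b)] with mid=0.38, high=0.09 → w = 0.09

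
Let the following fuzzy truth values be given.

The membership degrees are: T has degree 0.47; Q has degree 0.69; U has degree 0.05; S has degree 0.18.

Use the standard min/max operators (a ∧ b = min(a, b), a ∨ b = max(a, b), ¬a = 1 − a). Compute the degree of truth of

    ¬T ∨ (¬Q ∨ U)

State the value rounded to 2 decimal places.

0.53

¬T = 1 − 0.47 = 0.53
¬Q = 1 − 0.69 = 0.31
¬Q ∨ U = max(a, b) on (0.31, 0.05) = 0.31
¬T ∨ (¬Q ∨ U) = max(a, b) on (0.53, 0.31) = 0.53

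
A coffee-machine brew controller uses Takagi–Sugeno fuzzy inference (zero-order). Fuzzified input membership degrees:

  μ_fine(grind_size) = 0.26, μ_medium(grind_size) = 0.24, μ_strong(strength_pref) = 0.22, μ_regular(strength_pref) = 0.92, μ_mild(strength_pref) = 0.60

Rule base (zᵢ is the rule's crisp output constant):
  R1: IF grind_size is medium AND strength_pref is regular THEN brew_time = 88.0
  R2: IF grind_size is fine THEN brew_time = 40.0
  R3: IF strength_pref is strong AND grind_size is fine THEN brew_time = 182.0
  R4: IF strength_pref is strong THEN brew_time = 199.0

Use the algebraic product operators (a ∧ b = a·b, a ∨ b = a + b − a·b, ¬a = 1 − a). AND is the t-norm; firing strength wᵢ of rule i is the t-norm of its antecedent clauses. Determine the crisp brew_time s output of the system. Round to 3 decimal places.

110.845

R1 (z=88.0): medium=0.24, regular=0.92; AND[a·b] → w = 0.2208
R2 (z=40.0): fine=0.26 → w = 0.2600
R3 (z=182.0): strong=0.22, fine=0.26; AND[a·b] → w = 0.0572
R4 (z=199.0): strong=0.22 → w = 0.2200
Weighted average = (0.2208·88.0 + 0.2600·40.0 + 0.0572·182.0 + 0.2200·199.0) / (0.2208 + 0.2600 + 0.0572 + 0.2200)
  = 84.0208 / 0.7580 = 110.845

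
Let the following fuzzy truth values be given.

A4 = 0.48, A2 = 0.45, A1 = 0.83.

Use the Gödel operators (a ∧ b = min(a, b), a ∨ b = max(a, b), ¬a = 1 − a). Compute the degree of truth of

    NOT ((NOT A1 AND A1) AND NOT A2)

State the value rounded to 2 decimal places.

0.83

NOT A1 = 1 − 0.83 = 0.17
NOT A1 AND A1 = min(a, b) on (0.17, 0.83) = 0.17
NOT A2 = 1 − 0.45 = 0.55
(NOT A1 AND A1) AND NOT A2 = min(a, b) on (0.17, 0.55) = 0.17
NOT ((NOT A1 AND A1) AND NOT A2) = 1 − 0.17 = 0.83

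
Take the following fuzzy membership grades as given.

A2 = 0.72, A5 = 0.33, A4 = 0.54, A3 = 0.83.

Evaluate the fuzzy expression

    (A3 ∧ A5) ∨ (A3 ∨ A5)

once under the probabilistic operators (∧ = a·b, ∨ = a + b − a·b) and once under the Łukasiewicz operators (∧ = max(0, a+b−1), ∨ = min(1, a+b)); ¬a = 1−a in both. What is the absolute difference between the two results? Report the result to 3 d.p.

0.083

Under probabilistic:
  A3 ∧ A5 = a·b on (0.8300, 0.3300) = 0.2739
  A3 ∨ A5 = a + b − a·b on (0.8300, 0.3300) = 0.8861
  (A3 ∧ A5) ∨ (A3 ∨ A5) = a + b − a·b on (0.2739, 0.8861) = 0.9173
  → value = 0.9173
Under Łukasiewicz:
  A3 ∧ A5 = max(0, a+b−1) on (0.83, 0.33) = 0.16
  A3 ∨ A5 = min(1, a+b) on (0.83, 0.33) = 1.00
  (A3 ∧ A5) ∨ (A3 ∨ A5) = min(1, a+b) on (0.16, 1.00) = 1.00
  → value = 1.0000
|0.9173 − 1.0000| = 0.083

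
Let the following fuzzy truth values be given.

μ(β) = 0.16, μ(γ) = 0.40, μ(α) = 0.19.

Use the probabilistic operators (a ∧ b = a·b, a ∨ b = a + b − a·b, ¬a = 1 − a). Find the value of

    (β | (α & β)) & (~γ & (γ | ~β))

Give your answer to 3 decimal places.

0.101

α & β = a·b on (0.1900, 0.1600) = 0.0304
β | (α & β) = a + b − a·b on (0.1600, 0.0304) = 0.1855
~γ = 1 − 0.4000 = 0.6000
~β = 1 − 0.1600 = 0.8400
γ | ~β = a + b − a·b on (0.4000, 0.8400) = 0.9040
~γ & (γ | ~β) = a·b on (0.6000, 0.9040) = 0.5424
(β | (α & β)) & (~γ & (γ | ~β)) = a·b on (0.1855, 0.5424) = 0.1006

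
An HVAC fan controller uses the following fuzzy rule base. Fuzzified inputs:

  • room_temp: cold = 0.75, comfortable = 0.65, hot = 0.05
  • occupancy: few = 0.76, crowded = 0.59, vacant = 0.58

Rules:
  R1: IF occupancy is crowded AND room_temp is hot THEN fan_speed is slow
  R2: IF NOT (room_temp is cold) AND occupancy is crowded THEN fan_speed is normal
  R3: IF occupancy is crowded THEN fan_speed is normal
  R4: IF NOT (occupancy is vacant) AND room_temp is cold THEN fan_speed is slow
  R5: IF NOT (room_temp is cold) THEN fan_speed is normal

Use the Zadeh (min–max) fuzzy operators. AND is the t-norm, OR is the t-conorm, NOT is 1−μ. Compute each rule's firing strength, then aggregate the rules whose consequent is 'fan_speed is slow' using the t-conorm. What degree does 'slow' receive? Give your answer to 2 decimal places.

0.42

R1: crowded=0.59, hot=0.05; AND[min(a, b)] → w = 0.05
R2: ¬cold=1−0.75=0.25, crowded=0.59; AND[min(a, b)] → w = 0.25
R3: crowded=0.59 → w = 0.59
R4: ¬vacant=1−0.58=0.42, cold=0.75; AND[min(a, b)] → w = 0.42
R5: ¬cold=1−0.75=0.25 → w = 0.25
Rules with consequent 'slow': {R1, R4} → strengths 0.05, 0.42
Aggregate via t-conorm [max(a, b)]: 0.42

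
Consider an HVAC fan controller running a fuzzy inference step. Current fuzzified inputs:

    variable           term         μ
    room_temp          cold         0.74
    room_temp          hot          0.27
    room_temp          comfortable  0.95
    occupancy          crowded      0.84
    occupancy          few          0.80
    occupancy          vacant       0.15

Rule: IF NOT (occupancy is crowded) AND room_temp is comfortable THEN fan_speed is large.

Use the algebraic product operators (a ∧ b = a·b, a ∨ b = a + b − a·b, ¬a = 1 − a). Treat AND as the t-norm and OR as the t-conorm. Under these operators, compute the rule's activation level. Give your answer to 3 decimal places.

firing strength: ¬crowded=1−0.84=0.16, comfortable=0.95; AND[a·b] → w = 0.1520

0.152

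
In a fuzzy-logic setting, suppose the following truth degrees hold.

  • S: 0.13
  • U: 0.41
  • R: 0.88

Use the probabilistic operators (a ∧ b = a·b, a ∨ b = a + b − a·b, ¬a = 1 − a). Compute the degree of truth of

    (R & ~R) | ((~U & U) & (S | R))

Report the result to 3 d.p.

0.299

~R = 1 − 0.8800 = 0.1200
R & ~R = a·b on (0.8800, 0.1200) = 0.1056
~U = 1 − 0.4100 = 0.5900
~U & U = a·b on (0.5900, 0.4100) = 0.2419
S | R = a + b − a·b on (0.1300, 0.8800) = 0.8956
(~U & U) & (S | R) = a·b on (0.2419, 0.8956) = 0.2166
(R & ~R) | ((~U & U) & (S | R)) = a + b − a·b on (0.1056, 0.2166) = 0.2994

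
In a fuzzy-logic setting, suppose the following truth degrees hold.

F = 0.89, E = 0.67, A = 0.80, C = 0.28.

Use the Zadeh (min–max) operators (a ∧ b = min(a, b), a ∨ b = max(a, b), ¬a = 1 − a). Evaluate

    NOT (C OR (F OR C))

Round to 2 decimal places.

0.11

F OR C = max(a, b) on (0.89, 0.28) = 0.89
C OR (F OR C) = max(a, b) on (0.28, 0.89) = 0.89
NOT (C OR (F OR C)) = 1 − 0.89 = 0.11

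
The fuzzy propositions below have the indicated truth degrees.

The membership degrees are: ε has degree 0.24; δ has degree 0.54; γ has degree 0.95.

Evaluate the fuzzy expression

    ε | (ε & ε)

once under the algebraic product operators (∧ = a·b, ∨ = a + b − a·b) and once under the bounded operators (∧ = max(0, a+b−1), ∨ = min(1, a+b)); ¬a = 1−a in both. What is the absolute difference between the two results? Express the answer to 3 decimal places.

0.044

Under algebraic product:
  ε & ε = a·b on (0.2400, 0.2400) = 0.0576
  ε | (ε & ε) = a + b − a·b on (0.2400, 0.0576) = 0.2838
  → value = 0.2838
Under bounded:
  ε & ε = max(0, a+b−1) on (0.24, 0.24) = 0.00
  ε | (ε & ε) = min(1, a+b) on (0.24, 0.00) = 0.24
  → value = 0.2400
|0.2838 − 0.2400| = 0.044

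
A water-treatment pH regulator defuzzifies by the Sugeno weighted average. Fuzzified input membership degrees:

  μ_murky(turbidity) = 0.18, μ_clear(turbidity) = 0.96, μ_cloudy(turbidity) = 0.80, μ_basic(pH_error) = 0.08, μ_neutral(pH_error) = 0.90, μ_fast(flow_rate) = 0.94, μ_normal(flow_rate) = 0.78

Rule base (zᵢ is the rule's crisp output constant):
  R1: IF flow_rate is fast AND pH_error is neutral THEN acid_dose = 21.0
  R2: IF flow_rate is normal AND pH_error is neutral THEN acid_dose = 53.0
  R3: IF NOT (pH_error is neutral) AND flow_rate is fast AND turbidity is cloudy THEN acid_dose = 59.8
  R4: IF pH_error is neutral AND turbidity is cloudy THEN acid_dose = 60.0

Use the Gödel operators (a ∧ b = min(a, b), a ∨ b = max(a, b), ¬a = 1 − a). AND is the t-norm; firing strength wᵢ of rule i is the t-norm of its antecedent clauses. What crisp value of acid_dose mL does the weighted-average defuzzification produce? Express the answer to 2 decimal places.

R1 (z=21.0): fast=0.94, neutral=0.90; AND[min(a, b)] → w = 0.90
R2 (z=53.0): normal=0.78, neutral=0.90; AND[min(a, b)] → w = 0.78
R3 (z=59.8): ¬neutral=1−0.90=0.10, fast=0.94, cloudy=0.80; AND[min(a, b)] → w = 0.10
R4 (z=60.0): neutral=0.90, cloudy=0.80; AND[min(a, b)] → w = 0.80
Weighted average = (0.90·21.0 + 0.78·53.0 + 0.10·59.8 + 0.80·60.0) / (0.90 + 0.78 + 0.10 + 0.80)
  = 114.2200 / 2.5800 = 44.27

44.27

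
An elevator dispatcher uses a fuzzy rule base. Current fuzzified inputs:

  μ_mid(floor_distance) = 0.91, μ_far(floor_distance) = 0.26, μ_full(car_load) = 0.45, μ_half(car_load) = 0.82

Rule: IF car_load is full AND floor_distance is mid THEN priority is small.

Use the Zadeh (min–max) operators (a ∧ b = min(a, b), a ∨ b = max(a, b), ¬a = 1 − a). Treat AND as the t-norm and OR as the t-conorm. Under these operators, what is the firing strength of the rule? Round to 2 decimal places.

firing strength: full=0.45, mid=0.91; AND[min(a, b)] → w = 0.45

0.45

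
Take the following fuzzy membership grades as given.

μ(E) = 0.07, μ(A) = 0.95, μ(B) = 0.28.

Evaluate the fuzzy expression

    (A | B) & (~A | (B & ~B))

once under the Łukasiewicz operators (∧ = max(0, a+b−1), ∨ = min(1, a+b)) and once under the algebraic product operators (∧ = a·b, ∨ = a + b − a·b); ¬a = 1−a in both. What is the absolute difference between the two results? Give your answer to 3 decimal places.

Under Łukasiewicz:
  A | B = min(1, a+b) on (0.95, 0.28) = 1.00
  ~A = 1 − 0.95 = 0.05
  ~B = 1 − 0.28 = 0.72
  B & ~B = max(0, a+b−1) on (0.28, 0.72) = 0.00
  ~A | (B & ~B) = min(1, a+b) on (0.05, 0.00) = 0.05
  (A | B) & (~A | (B & ~B)) = max(0, a+b−1) on (1.00, 0.05) = 0.05
  → value = 0.0500
Under algebraic product:
  A | B = a + b − a·b on (0.9500, 0.2800) = 0.9640
  ~A = 1 − 0.9500 = 0.0500
  ~B = 1 − 0.2800 = 0.7200
  B & ~B = a·b on (0.2800, 0.7200) = 0.2016
  ~A | (B & ~B) = a + b − a·b on (0.0500, 0.2016) = 0.2415
  (A | B) & (~A | (B & ~B)) = a·b on (0.9640, 0.2415) = 0.2328
  → value = 0.2328
|0.0500 − 0.2328| = 0.183

0.183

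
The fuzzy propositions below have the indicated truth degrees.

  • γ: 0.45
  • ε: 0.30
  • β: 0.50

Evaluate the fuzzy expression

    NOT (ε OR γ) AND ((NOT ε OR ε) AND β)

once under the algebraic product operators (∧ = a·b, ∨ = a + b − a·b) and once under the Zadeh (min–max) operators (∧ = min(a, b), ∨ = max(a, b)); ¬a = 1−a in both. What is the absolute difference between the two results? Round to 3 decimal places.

Under algebraic product:
  ε OR γ = a + b − a·b on (0.3000, 0.4500) = 0.6150
  NOT (ε OR γ) = 1 − 0.6150 = 0.3850
  NOT ε = 1 − 0.3000 = 0.7000
  NOT ε OR ε = a + b − a·b on (0.7000, 0.3000) = 0.7900
  (NOT ε OR ε) AND β = a·b on (0.7900, 0.5000) = 0.3950
  NOT (ε OR γ) AND ((NOT ε OR ε) AND β) = a·b on (0.3850, 0.3950) = 0.1521
  → value = 0.1521
Under Zadeh (min–max):
  ε OR γ = max(a, b) on (0.30, 0.45) = 0.45
  NOT (ε OR γ) = 1 − 0.45 = 0.55
  NOT ε = 1 − 0.30 = 0.70
  NOT ε OR ε = max(a, b) on (0.70, 0.30) = 0.70
  (NOT ε OR ε) AND β = min(a, b) on (0.70, 0.50) = 0.50
  NOT (ε OR γ) AND ((NOT ε OR ε) AND β) = min(a, b) on (0.55, 0.50) = 0.50
  → value = 0.5000
|0.1521 − 0.5000| = 0.348

0.348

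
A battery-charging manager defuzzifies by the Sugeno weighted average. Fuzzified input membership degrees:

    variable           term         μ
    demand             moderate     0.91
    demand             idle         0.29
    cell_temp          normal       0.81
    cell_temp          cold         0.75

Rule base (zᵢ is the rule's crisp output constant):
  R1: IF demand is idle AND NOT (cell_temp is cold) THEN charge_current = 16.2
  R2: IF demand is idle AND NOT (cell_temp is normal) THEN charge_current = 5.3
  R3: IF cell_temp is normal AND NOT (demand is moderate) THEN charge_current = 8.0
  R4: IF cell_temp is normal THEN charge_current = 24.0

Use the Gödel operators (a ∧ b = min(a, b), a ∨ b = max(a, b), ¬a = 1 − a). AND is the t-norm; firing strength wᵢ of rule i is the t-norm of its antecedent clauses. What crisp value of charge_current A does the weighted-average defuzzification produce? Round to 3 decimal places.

18.819

R1 (z=16.2): idle=0.29, ¬cold=1−0.75=0.25; AND[min(a, b)] → w = 0.25
R2 (z=5.3): idle=0.29, ¬normal=1−0.81=0.19; AND[min(a, b)] → w = 0.19
R3 (z=8.0): normal=0.81, ¬moderate=1−0.91=0.09; AND[min(a, b)] → w = 0.09
R4 (z=24.0): normal=0.81 → w = 0.81
Weighted average = (0.25·16.2 + 0.19·5.3 + 0.09·8.0 + 0.81·24.0) / (0.25 + 0.19 + 0.09 + 0.81)
  = 25.2170 / 1.3400 = 18.819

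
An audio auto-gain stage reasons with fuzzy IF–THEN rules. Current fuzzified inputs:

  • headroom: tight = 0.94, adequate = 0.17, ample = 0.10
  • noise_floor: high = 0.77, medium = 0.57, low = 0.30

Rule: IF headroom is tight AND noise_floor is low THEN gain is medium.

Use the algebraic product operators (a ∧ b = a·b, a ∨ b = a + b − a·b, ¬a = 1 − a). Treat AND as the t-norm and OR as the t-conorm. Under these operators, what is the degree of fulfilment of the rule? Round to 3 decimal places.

0.282

firing strength: tight=0.94, low=0.30; AND[a·b] → w = 0.2820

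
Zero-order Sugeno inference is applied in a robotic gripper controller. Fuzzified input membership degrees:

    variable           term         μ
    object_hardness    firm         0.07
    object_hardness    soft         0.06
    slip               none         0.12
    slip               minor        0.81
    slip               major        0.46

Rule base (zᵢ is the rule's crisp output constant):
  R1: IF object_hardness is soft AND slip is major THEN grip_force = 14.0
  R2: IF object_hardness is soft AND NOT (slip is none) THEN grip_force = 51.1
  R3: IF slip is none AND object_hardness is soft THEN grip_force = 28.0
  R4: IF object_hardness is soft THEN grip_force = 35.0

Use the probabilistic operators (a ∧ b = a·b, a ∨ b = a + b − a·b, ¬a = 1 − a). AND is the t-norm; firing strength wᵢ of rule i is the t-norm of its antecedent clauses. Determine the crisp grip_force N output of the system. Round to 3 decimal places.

36.491

R1 (z=14.0): soft=0.06, major=0.46; AND[a·b] → w = 0.0276
R2 (z=51.1): soft=0.06, ¬none=1−0.12=0.88; AND[a·b] → w = 0.0528
R3 (z=28.0): none=0.12, soft=0.06; AND[a·b] → w = 0.0072
R4 (z=35.0): soft=0.06 → w = 0.0600
Weighted average = (0.0276·14.0 + 0.0528·51.1 + 0.0072·28.0 + 0.0600·35.0) / (0.0276 + 0.0528 + 0.0072 + 0.0600)
  = 5.3861 / 0.1476 = 36.491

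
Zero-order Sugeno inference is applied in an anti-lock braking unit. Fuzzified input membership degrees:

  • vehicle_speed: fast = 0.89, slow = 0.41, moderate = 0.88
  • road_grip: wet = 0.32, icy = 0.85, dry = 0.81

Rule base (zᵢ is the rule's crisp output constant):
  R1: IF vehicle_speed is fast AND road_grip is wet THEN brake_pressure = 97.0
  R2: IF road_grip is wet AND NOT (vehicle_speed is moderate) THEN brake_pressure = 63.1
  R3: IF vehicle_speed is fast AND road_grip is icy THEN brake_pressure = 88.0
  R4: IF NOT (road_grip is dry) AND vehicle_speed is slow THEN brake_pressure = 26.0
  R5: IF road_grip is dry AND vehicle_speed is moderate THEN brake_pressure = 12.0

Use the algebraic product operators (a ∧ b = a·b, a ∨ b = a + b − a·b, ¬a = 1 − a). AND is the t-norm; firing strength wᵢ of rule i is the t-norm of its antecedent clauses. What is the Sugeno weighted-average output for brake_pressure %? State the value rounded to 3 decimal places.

57.314

R1 (z=97.0): fast=0.89, wet=0.32; AND[a·b] → w = 0.2848
R2 (z=63.1): wet=0.32, ¬moderate=1−0.88=0.12; AND[a·b] → w = 0.0384
R3 (z=88.0): fast=0.89, icy=0.85; AND[a·b] → w = 0.7565
R4 (z=26.0): ¬dry=1−0.81=0.19, slow=0.41; AND[a·b] → w = 0.0779
R5 (z=12.0): dry=0.81, moderate=0.88; AND[a·b] → w = 0.7128
Weighted average = (0.2848·97.0 + 0.0384·63.1 + 0.7565·88.0 + 0.0779·26.0 + 0.7128·12.0) / (0.2848 + 0.0384 + 0.7565 + 0.0779 + 0.7128)
  = 107.1996 / 1.8704 = 57.314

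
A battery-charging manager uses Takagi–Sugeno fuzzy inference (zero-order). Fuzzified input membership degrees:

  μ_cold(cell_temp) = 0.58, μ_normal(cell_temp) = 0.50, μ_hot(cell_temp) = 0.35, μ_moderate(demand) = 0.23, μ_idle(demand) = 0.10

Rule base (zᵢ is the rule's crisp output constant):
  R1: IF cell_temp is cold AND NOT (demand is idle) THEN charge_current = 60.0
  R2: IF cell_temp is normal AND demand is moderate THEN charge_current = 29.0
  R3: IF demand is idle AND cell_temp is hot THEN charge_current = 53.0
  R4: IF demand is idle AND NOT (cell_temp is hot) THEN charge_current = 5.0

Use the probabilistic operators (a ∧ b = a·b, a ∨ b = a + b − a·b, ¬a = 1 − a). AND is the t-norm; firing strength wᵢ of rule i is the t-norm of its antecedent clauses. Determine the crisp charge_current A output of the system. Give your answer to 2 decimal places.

49.98

R1 (z=60.0): cold=0.58, ¬idle=1−0.10=0.90; AND[a·b] → w = 0.5220
R2 (z=29.0): normal=0.50, moderate=0.23; AND[a·b] → w = 0.1150
R3 (z=53.0): idle=0.10, hot=0.35; AND[a·b] → w = 0.0350
R4 (z=5.0): idle=0.10, ¬hot=1−0.35=0.65; AND[a·b] → w = 0.0650
Weighted average = (0.5220·60.0 + 0.1150·29.0 + 0.0350·53.0 + 0.0650·5.0) / (0.5220 + 0.1150 + 0.0350 + 0.0650)
  = 36.8350 / 0.7370 = 49.98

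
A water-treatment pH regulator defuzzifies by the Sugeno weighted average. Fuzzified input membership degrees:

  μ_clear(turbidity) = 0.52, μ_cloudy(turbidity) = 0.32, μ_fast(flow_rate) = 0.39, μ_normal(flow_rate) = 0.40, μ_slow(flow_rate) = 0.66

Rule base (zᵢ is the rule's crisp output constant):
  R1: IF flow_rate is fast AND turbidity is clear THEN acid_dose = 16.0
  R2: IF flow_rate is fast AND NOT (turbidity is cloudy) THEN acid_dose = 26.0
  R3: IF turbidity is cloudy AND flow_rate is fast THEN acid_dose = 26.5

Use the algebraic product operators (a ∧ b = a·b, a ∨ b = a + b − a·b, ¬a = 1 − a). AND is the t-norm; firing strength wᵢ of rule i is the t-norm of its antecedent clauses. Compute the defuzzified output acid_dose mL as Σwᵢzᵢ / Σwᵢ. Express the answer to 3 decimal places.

R1 (z=16.0): fast=0.39, clear=0.52; AND[a·b] → w = 0.2028
R2 (z=26.0): fast=0.39, ¬cloudy=1−0.32=0.68; AND[a·b] → w = 0.2652
R3 (z=26.5): cloudy=0.32, fast=0.39; AND[a·b] → w = 0.1248
Weighted average = (0.2028·16.0 + 0.2652·26.0 + 0.1248·26.5) / (0.2028 + 0.2652 + 0.1248)
  = 13.4472 / 0.5928 = 22.684

22.684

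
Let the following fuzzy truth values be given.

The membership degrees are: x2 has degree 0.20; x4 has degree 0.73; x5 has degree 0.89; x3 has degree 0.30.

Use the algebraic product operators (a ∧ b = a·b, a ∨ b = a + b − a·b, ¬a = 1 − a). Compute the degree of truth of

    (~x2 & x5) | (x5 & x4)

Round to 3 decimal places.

0.899

~x2 = 1 − 0.2000 = 0.8000
~x2 & x5 = a·b on (0.8000, 0.8900) = 0.7120
x5 & x4 = a·b on (0.8900, 0.7300) = 0.6497
(~x2 & x5) | (x5 & x4) = a + b − a·b on (0.7120, 0.6497) = 0.8991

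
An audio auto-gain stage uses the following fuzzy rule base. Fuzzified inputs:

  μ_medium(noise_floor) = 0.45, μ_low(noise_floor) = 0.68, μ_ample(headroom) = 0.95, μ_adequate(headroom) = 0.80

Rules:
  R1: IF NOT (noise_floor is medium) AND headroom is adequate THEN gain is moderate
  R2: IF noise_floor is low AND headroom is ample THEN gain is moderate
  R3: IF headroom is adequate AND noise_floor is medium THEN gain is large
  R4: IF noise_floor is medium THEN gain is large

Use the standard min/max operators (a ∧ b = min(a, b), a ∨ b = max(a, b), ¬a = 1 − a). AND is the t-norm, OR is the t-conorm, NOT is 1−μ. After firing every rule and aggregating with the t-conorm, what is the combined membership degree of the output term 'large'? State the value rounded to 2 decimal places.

R1: ¬medium=1−0.45=0.55, adequate=0.80; AND[min(a, b)] → w = 0.55
R2: low=0.68, ample=0.95; AND[min(a, b)] → w = 0.68
R3: adequate=0.80, medium=0.45; AND[min(a, b)] → w = 0.45
R4: medium=0.45 → w = 0.45
Rules with consequent 'large': {R3, R4} → strengths 0.45, 0.45
Aggregate via t-conorm [max(a, b)]: 0.45

0.45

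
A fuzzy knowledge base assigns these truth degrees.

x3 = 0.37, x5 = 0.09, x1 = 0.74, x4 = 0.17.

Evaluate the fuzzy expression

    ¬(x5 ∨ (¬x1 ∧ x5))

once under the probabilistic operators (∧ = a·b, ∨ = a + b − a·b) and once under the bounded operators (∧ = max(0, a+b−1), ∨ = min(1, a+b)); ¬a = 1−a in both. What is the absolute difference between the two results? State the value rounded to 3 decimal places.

Under probabilistic:
  ¬x1 = 1 − 0.7400 = 0.2600
  ¬x1 ∧ x5 = a·b on (0.2600, 0.0900) = 0.0234
  x5 ∨ (¬x1 ∧ x5) = a + b − a·b on (0.0900, 0.0234) = 0.1113
  ¬(x5 ∨ (¬x1 ∧ x5)) = 1 − 0.1113 = 0.8887
  → value = 0.8887
Under bounded:
  ¬x1 = 1 − 0.74 = 0.26
  ¬x1 ∧ x5 = max(0, a+b−1) on (0.26, 0.09) = 0.00
  x5 ∨ (¬x1 ∧ x5) = min(1, a+b) on (0.09, 0.00) = 0.09
  ¬(x5 ∨ (¬x1 ∧ x5)) = 1 − 0.09 = 0.91
  → value = 0.9100
|0.8887 − 0.9100| = 0.021

0.021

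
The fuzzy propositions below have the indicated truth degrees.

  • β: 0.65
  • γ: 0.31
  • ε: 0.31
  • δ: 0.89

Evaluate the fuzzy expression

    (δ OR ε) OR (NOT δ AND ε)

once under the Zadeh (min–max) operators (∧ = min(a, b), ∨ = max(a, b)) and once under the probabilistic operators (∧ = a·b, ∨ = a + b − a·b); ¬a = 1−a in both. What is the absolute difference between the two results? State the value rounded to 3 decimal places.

Under Zadeh (min–max):
  δ OR ε = max(a, b) on (0.89, 0.31) = 0.89
  NOT δ = 1 − 0.89 = 0.11
  NOT δ AND ε = min(a, b) on (0.11, 0.31) = 0.11
  (δ OR ε) OR (NOT δ AND ε) = max(a, b) on (0.89, 0.11) = 0.89
  → value = 0.8900
Under probabilistic:
  δ OR ε = a + b − a·b on (0.8900, 0.3100) = 0.9241
  NOT δ = 1 − 0.8900 = 0.1100
  NOT δ AND ε = a·b on (0.1100, 0.3100) = 0.0341
  (δ OR ε) OR (NOT δ AND ε) = a + b − a·b on (0.9241, 0.0341) = 0.9267
  → value = 0.9267
|0.8900 − 0.9267| = 0.037

0.037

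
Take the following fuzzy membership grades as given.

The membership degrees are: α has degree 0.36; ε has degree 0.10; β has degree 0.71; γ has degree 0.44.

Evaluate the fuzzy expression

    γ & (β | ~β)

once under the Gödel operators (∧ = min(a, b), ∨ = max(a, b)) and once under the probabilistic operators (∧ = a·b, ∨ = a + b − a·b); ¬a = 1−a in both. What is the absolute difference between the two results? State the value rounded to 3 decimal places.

Under Gödel:
  ~β = 1 − 0.71 = 0.29
  β | ~β = max(a, b) on (0.71, 0.29) = 0.71
  γ & (β | ~β) = min(a, b) on (0.44, 0.71) = 0.44
  → value = 0.4400
Under probabilistic:
  ~β = 1 − 0.7100 = 0.2900
  β | ~β = a + b − a·b on (0.7100, 0.2900) = 0.7941
  γ & (β | ~β) = a·b on (0.4400, 0.7941) = 0.3494
  → value = 0.3494
|0.4400 − 0.3494| = 0.091

0.091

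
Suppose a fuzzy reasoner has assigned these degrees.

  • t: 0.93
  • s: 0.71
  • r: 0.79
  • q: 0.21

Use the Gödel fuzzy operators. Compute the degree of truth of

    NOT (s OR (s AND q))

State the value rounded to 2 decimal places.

0.29

s AND q = min(a, b) on (0.71, 0.21) = 0.21
s OR (s AND q) = max(a, b) on (0.71, 0.21) = 0.71
NOT (s OR (s AND q)) = 1 − 0.71 = 0.29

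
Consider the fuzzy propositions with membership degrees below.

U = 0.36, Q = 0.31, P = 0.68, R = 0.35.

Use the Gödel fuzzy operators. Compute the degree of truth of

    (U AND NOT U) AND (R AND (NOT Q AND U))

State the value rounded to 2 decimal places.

0.35

NOT U = 1 − 0.36 = 0.64
U AND NOT U = min(a, b) on (0.36, 0.64) = 0.36
NOT Q = 1 − 0.31 = 0.69
NOT Q AND U = min(a, b) on (0.69, 0.36) = 0.36
R AND (NOT Q AND U) = min(a, b) on (0.35, 0.36) = 0.35
(U AND NOT U) AND (R AND (NOT Q AND U)) = min(a, b) on (0.36, 0.35) = 0.35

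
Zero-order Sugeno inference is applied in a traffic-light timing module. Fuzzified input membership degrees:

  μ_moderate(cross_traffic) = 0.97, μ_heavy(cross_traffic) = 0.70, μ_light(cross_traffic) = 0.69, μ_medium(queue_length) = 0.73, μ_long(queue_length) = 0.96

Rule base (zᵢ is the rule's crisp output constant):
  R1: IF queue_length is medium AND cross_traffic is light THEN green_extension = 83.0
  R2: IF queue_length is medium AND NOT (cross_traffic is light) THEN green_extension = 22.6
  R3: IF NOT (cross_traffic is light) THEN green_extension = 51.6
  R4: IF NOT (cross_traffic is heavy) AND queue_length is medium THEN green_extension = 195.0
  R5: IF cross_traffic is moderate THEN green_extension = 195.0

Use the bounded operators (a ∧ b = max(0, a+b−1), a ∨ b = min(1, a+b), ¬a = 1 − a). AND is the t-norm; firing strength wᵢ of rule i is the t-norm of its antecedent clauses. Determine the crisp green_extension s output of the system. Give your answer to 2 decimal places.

R1 (z=83.0): medium=0.73, light=0.69; AND[max(0, a+b−1)] → w = 0.42
R2 (z=22.6): medium=0.73, ¬light=1−0.69=0.31; AND[max(0, a+b−1)] → w = 0.04
R3 (z=51.6): ¬light=1−0.69=0.31 → w = 0.31
R4 (z=195.0): ¬heavy=1−0.70=0.30, medium=0.73; AND[max(0, a+b−1)] → w = 0.03
R5 (z=195.0): moderate=0.97 → w = 0.97
Weighted average = (0.42·83.0 + 0.04·22.6 + 0.31·51.6 + 0.03·195.0 + 0.97·195.0) / (0.42 + 0.04 + 0.31 + 0.03 + 0.97)
  = 246.7600 / 1.7700 = 139.41

139.41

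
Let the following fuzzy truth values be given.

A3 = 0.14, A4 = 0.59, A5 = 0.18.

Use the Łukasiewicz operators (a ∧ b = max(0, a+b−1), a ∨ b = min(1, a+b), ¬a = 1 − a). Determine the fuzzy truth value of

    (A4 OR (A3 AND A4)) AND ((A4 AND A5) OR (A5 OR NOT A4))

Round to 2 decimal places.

0.18

A3 AND A4 = max(0, a+b−1) on (0.14, 0.59) = 0.00
A4 OR (A3 AND A4) = min(1, a+b) on (0.59, 0.00) = 0.59
A4 AND A5 = max(0, a+b−1) on (0.59, 0.18) = 0.00
NOT A4 = 1 − 0.59 = 0.41
A5 OR NOT A4 = min(1, a+b) on (0.18, 0.41) = 0.59
(A4 AND A5) OR (A5 OR NOT A4) = min(1, a+b) on (0.00, 0.59) = 0.59
(A4 OR (A3 AND A4)) AND ((A4 AND A5) OR (A5 OR NOT A4)) = max(0, a+b−1) on (0.59, 0.59) = 0.18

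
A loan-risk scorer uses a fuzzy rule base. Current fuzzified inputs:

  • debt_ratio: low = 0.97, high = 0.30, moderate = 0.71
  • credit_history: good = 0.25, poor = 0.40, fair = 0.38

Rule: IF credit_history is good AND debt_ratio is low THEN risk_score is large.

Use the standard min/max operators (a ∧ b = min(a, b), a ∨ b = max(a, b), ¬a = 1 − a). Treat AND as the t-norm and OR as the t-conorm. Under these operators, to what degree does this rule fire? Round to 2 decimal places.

firing strength: good=0.25, low=0.97; AND[min(a, b)] → w = 0.25

0.25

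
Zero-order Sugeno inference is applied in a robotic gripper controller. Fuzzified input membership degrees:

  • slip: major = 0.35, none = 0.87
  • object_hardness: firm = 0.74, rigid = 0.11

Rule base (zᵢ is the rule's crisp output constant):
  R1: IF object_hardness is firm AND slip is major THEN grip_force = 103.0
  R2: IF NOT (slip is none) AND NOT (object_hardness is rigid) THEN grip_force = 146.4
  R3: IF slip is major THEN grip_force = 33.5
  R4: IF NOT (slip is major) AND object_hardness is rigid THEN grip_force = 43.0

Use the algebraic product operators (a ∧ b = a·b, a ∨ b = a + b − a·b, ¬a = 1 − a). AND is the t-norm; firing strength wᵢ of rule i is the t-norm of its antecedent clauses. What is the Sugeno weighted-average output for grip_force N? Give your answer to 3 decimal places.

R1 (z=103.0): firm=0.74, major=0.35; AND[a·b] → w = 0.2590
R2 (z=146.4): ¬none=1−0.87=0.13, ¬rigid=1−0.11=0.89; AND[a·b] → w = 0.1157
R3 (z=33.5): major=0.35 → w = 0.3500
R4 (z=43.0): ¬major=1−0.35=0.65, rigid=0.11; AND[a·b] → w = 0.0715
Weighted average = (0.2590·103.0 + 0.1157·146.4 + 0.3500·33.5 + 0.0715·43.0) / (0.2590 + 0.1157 + 0.3500 + 0.0715)
  = 58.4150 / 0.7962 = 73.367

73.367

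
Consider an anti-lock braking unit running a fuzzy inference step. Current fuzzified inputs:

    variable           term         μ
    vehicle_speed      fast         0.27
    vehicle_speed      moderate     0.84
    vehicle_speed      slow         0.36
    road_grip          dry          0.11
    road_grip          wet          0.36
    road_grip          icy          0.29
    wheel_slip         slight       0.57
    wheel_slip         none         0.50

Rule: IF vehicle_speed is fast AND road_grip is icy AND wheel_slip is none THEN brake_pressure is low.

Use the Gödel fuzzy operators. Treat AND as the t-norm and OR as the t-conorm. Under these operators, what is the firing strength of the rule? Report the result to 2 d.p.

0.27

firing strength: fast=0.27, icy=0.29, none=0.50; AND[min(a, b)] → w = 0.27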